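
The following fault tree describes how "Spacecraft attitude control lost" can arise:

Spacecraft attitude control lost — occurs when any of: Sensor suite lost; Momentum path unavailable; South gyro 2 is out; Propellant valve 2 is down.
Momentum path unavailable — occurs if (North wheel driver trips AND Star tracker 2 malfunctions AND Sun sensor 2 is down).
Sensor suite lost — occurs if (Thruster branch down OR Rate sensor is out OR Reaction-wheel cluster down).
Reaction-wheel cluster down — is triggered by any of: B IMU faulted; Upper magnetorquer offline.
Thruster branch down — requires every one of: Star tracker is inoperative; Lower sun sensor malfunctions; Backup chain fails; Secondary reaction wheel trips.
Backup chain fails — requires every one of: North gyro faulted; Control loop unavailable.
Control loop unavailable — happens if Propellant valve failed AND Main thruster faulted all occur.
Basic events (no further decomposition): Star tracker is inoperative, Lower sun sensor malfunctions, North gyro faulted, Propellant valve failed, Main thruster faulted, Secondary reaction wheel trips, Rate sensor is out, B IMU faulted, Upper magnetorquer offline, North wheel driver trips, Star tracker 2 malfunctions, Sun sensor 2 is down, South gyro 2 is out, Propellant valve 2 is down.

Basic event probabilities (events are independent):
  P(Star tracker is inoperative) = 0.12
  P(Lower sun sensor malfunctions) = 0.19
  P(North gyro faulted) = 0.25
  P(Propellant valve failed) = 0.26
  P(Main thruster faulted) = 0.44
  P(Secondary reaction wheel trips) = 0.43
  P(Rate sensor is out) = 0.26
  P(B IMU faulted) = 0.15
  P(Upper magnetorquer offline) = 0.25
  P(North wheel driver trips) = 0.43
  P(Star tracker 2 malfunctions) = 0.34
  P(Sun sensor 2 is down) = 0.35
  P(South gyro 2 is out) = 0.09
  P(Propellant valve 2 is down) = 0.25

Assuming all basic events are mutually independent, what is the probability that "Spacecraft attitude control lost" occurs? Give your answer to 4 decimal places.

0.6946

P(Control loop unavailable) [AND] = 0.26 × 0.44 = 0.114400
P(Backup chain fails) [AND] = 0.25 × 0.114400 = 0.028600
P(Thruster branch down) [AND] = 0.12 × 0.19 × 0.028600 × 0.43 = 0.000280
P(Reaction-wheel cluster down) [OR] = 1 − (1−0.15) × (1−0.25) = 0.362500
P(Sensor suite lost) [OR] = 1 − (1−0.000280) × (1−0.26) × (1−0.362500) = 0.528382
P(Momentum path unavailable) [AND] = 0.43 × 0.34 × 0.35 = 0.051170
P(Spacecraft attitude control lost) [OR] = 1 − (1−0.528382) × (1−0.051170) × (1−0.09) × (1−0.25) = 0.694591
Rounded to 4 decimal places: P(Spacecraft attitude control lost) ≈ 0.6946.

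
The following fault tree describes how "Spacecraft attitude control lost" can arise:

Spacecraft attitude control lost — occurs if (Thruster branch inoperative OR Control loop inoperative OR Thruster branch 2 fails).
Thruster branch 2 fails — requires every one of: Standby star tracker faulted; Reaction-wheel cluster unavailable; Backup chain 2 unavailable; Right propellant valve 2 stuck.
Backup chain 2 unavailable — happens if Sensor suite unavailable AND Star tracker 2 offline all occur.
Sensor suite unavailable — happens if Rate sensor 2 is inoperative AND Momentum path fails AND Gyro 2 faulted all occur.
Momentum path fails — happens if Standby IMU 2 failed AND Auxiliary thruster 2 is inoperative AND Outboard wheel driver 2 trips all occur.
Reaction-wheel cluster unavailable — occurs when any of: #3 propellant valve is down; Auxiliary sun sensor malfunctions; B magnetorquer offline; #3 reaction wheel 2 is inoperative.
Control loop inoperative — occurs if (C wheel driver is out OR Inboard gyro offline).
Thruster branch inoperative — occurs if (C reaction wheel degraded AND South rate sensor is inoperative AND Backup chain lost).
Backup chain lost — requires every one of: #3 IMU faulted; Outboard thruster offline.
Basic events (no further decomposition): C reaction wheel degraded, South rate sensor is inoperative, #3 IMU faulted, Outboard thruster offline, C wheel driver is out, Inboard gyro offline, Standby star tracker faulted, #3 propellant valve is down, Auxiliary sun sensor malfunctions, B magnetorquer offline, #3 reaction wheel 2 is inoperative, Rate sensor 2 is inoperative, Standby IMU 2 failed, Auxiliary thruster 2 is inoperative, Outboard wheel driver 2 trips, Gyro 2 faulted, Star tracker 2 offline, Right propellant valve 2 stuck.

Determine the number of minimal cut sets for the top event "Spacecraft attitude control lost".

Backup chain lost [AND]: one cut set from each child combined → 1 × 1 = 1 cut set(s).
Thruster branch inoperative [AND]: one cut set from each child combined → 1 × 1 × 1 = 1 cut set(s).
Control loop inoperative [OR]: union of children's cut sets → 2 cut set(s).
Reaction-wheel cluster unavailable [OR]: union of children's cut sets → 4 cut set(s).
Momentum path fails [AND]: one cut set from each child combined → 1 × 1 × 1 = 1 cut set(s).
Sensor suite unavailable [AND]: one cut set from each child combined → 1 × 1 × 1 = 1 cut set(s).
Backup chain 2 unavailable [AND]: one cut set from each child combined → 1 × 1 = 1 cut set(s).
Thruster branch 2 fails [AND]: one cut set from each child combined → 1 × 4 × 1 × 1 = 4 cut set(s).
Spacecraft attitude control lost [OR]: union of children's cut sets → 7 cut set(s).
Minimal cut sets: {#3 IMU faulted, C reaction wheel degraded, Outboard thruster offline, South rate sensor is inoperative}; {C wheel driver is out}; {Inboard gyro offline}; {#3 propellant valve is down, Auxiliary thruster 2 is inoperative, Gyro 2 faulted, Outboard wheel driver 2 trips, Rate sensor 2 is inoperative, Right propellant valve 2 stuck, Standby IMU 2 failed, Standby star tracker faulted, Star tracker 2 offline}; {Auxiliary sun sensor malfunctions, Auxiliary thruster 2 is inoperative, Gyro 2 faulted, Outboard wheel driver 2 trips, Rate sensor 2 is inoperative, Right propellant valve 2 stuck, Standby IMU 2 failed, Standby star tracker faulted, Star tracker 2 offline}; {Auxiliary thruster 2 is inoperative, B magnetorquer offline, Gyro 2 faulted, Outboard wheel driver 2 trips, Rate sensor 2 is inoperative, Right propellant valve 2 stuck, Standby IMU 2 failed, Standby star tracker faulted, Star tracker 2 offline}; {#3 reaction wheel 2 is inoperative, Auxiliary thruster 2 is inoperative, Gyro 2 faulted, Outboard wheel driver 2 trips, Rate sensor 2 is inoperative, Right propellant valve 2 stuck, Standby IMU 2 failed, Standby star tracker faulted, Star tracker 2 offline}.

7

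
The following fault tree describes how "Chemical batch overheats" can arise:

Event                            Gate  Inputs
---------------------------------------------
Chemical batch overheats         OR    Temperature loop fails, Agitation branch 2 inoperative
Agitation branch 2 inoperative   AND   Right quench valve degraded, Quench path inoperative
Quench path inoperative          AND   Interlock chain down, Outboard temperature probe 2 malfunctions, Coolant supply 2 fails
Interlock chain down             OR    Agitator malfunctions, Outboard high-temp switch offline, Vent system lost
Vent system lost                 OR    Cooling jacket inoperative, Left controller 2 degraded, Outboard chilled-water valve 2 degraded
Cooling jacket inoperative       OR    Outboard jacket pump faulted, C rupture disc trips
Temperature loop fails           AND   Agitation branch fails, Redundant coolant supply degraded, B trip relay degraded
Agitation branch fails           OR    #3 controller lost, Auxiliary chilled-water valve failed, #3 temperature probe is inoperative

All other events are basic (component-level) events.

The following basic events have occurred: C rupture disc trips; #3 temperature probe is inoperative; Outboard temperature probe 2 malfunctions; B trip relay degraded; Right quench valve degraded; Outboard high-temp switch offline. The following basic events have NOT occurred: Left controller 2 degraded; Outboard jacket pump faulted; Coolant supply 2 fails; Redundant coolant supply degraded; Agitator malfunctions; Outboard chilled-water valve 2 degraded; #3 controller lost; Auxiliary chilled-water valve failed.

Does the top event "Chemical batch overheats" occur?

No

Agitation branch fails [OR]: #3 controller lost=not, Auxiliary chilled-water valve failed=not, #3 temperature probe is inoperative=occurs → at least one input occurs → occurs.
Temperature loop fails [AND]: Agitation branch fails=occurs, Redundant coolant supply degraded=not, B trip relay degraded=occurs → not all inputs occur → does not occur.
Cooling jacket inoperative [OR]: Outboard jacket pump faulted=not, C rupture disc trips=occurs → at least one input occurs → occurs.
Vent system lost [OR]: Cooling jacket inoperative=occurs, Left controller 2 degraded=not, Outboard chilled-water valve 2 degraded=not → at least one input occurs → occurs.
Interlock chain down [OR]: Agitator malfunctions=not, Outboard high-temp switch offline=occurs, Vent system lost=occurs → at least one input occurs → occurs.
Quench path inoperative [AND]: Interlock chain down=occurs, Outboard temperature probe 2 malfunctions=occurs, Coolant supply 2 fails=not → not all inputs occur → does not occur.
Agitation branch 2 inoperative [AND]: Right quench valve degraded=occurs, Quench path inoperative=not → not all inputs occur → does not occur.
Chemical batch overheats [OR]: Temperature loop fails=not, Agitation branch 2 inoperative=not → no input occurs → does not occur.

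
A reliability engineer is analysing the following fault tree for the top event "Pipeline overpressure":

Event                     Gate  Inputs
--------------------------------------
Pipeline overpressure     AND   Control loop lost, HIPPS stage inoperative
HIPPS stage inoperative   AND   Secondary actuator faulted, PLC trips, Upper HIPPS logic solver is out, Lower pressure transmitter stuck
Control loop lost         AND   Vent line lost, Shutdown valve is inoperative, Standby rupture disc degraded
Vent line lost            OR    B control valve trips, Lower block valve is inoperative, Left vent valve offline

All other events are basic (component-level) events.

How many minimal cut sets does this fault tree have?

Vent line lost [OR]: union of children's cut sets → 3 cut set(s).
Control loop lost [AND]: one cut set from each child combined → 3 × 1 × 1 = 3 cut set(s).
HIPPS stage inoperative [AND]: one cut set from each child combined → 1 × 1 × 1 × 1 = 1 cut set(s).
Pipeline overpressure [AND]: one cut set from each child combined → 3 × 1 = 3 cut set(s).
Minimal cut sets: {B control valve trips, Lower pressure transmitter stuck, PLC trips, Secondary actuator faulted, Shutdown valve is inoperative, Standby rupture disc degraded, Upper HIPPS logic solver is out}; {Lower block valve is inoperative, Lower pressure transmitter stuck, PLC trips, Secondary actuator faulted, Shutdown valve is inoperative, Standby rupture disc degraded, Upper HIPPS logic solver is out}; {Left vent valve offline, Lower pressure transmitter stuck, PLC trips, Secondary actuator faulted, Shutdown valve is inoperative, Standby rupture disc degraded, Upper HIPPS logic solver is out}.

3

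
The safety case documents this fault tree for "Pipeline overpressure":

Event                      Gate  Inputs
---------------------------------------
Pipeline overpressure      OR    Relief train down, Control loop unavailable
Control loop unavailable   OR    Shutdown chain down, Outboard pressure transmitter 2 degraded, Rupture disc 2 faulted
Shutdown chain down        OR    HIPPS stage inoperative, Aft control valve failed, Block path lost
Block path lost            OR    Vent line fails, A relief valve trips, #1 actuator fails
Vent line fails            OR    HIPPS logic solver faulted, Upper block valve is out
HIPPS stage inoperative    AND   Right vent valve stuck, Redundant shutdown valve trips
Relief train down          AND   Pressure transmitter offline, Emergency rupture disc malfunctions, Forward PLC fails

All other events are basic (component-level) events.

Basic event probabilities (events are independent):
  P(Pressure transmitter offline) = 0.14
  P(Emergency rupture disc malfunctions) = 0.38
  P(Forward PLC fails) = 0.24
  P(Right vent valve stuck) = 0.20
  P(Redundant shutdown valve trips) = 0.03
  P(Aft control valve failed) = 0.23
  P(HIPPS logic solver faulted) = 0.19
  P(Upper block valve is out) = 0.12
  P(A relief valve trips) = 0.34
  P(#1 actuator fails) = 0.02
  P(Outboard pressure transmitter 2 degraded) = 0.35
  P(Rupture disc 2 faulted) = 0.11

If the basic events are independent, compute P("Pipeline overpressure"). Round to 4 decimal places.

P(Relief train down) [AND] = 0.14 × 0.38 × 0.24 = 0.012768
P(HIPPS stage inoperative) [AND] = 0.20 × 0.03 = 0.006000
P(Vent line fails) [OR] = 1 − (1−0.19) × (1−0.12) = 0.287200
P(Block path lost) [OR] = 1 − (1−0.287200) × (1−0.34) × (1−0.02) = 0.538961
P(Shutdown chain down) [OR] = 1 − (1−0.006000) × (1−0.23) × (1−0.538961) = 0.647130
P(Control loop unavailable) [OR] = 1 − (1−0.647130) × (1−0.35) × (1−0.11) = 0.795865
P(Pipeline overpressure) [OR] = 1 − (1−0.012768) × (1−0.795865) = 0.798471
Rounded to 4 decimal places: P(Pipeline overpressure) ≈ 0.7985.

0.7985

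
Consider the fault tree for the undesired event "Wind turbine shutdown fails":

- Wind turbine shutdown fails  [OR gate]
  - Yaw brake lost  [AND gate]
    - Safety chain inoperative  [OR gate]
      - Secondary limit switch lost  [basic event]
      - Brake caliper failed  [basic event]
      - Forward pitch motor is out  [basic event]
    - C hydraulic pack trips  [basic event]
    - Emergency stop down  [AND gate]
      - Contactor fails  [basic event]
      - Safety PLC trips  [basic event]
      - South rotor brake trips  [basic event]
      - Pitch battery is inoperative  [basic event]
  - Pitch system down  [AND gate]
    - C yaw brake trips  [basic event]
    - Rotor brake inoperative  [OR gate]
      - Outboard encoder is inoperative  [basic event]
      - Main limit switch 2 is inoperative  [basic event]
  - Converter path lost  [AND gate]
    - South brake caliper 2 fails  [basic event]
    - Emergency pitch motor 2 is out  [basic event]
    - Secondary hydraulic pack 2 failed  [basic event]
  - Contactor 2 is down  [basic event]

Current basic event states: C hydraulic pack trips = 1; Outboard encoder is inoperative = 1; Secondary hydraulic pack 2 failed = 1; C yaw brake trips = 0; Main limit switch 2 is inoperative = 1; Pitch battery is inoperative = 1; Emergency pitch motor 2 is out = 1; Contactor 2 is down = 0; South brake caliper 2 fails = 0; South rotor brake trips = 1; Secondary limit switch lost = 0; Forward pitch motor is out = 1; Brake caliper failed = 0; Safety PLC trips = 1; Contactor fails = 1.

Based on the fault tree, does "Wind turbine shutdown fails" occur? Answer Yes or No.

Yes

Safety chain inoperative [OR]: Secondary limit switch lost=not, Brake caliper failed=not, Forward pitch motor is out=occurs → at least one input occurs → occurs.
Emergency stop down [AND]: Contactor fails=occurs, Safety PLC trips=occurs, South rotor brake trips=occurs, Pitch battery is inoperative=occurs → all inputs occur → occurs.
Yaw brake lost [AND]: Safety chain inoperative=occurs, C hydraulic pack trips=occurs, Emergency stop down=occurs → all inputs occur → occurs.
Rotor brake inoperative [OR]: Outboard encoder is inoperative=occurs, Main limit switch 2 is inoperative=occurs → at least one input occurs → occurs.
Pitch system down [AND]: C yaw brake trips=not, Rotor brake inoperative=occurs → not all inputs occur → does not occur.
Converter path lost [AND]: South brake caliper 2 fails=not, Emergency pitch motor 2 is out=occurs, Secondary hydraulic pack 2 failed=occurs → not all inputs occur → does not occur.
Wind turbine shutdown fails [OR]: Yaw brake lost=occurs, Pitch system down=not, Converter path lost=not, Contactor 2 is down=not → at least one input occurs → occurs.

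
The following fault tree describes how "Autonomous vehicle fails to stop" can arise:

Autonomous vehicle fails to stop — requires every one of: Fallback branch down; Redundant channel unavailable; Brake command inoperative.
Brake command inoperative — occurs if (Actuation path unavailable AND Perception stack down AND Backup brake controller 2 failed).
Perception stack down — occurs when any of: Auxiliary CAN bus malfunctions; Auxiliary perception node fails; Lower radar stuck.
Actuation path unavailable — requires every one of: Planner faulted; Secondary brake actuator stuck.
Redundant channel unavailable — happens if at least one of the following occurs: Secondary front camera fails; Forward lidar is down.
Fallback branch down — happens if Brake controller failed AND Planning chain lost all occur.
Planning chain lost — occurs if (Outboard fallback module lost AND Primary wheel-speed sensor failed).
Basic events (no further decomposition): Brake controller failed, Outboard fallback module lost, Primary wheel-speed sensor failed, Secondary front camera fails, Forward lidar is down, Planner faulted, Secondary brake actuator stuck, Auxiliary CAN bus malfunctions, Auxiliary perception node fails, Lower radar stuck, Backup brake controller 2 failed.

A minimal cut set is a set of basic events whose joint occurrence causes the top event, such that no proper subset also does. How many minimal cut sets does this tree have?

6

Planning chain lost [AND]: one cut set from each child combined → 1 × 1 = 1 cut set(s).
Fallback branch down [AND]: one cut set from each child combined → 1 × 1 = 1 cut set(s).
Redundant channel unavailable [OR]: union of children's cut sets → 2 cut set(s).
Actuation path unavailable [AND]: one cut set from each child combined → 1 × 1 = 1 cut set(s).
Perception stack down [OR]: union of children's cut sets → 3 cut set(s).
Brake command inoperative [AND]: one cut set from each child combined → 1 × 3 × 1 = 3 cut set(s).
Autonomous vehicle fails to stop [AND]: one cut set from each child combined → 1 × 2 × 3 = 6 cut set(s).
Minimal cut sets: {Auxiliary CAN bus malfunctions, Backup brake controller 2 failed, Brake controller failed, Outboard fallback module lost, Planner faulted, Primary wheel-speed sensor failed, Secondary brake actuator stuck, Secondary front camera fails}; {Auxiliary perception node fails, Backup brake controller 2 failed, Brake controller failed, Outboard fallback module lost, Planner faulted, Primary wheel-speed sensor failed, Secondary brake actuator stuck, Secondary front camera fails}; {Backup brake controller 2 failed, Brake controller failed, Lower radar stuck, Outboard fallback module lost, Planner faulted, Primary wheel-speed sensor failed, Secondary brake actuator stuck, Secondary front camera fails}; {Auxiliary CAN bus malfunctions, Backup brake controller 2 failed, Brake controller failed, Forward lidar is down, Outboard fallback module lost, Planner faulted, Primary wheel-speed sensor failed, Secondary brake actuator stuck}; {Auxiliary perception node fails, Backup brake controller 2 failed, Brake controller failed, Forward lidar is down, Outboard fallback module lost, Planner faulted, Primary wheel-speed sensor failed, Secondary brake actuator stuck}; {Backup brake controller 2 failed, Brake controller failed, Forward lidar is down, Lower radar stuck, Outboard fallback module lost, Planner faulted, Primary wheel-speed sensor failed, Secondary brake actuator stuck}.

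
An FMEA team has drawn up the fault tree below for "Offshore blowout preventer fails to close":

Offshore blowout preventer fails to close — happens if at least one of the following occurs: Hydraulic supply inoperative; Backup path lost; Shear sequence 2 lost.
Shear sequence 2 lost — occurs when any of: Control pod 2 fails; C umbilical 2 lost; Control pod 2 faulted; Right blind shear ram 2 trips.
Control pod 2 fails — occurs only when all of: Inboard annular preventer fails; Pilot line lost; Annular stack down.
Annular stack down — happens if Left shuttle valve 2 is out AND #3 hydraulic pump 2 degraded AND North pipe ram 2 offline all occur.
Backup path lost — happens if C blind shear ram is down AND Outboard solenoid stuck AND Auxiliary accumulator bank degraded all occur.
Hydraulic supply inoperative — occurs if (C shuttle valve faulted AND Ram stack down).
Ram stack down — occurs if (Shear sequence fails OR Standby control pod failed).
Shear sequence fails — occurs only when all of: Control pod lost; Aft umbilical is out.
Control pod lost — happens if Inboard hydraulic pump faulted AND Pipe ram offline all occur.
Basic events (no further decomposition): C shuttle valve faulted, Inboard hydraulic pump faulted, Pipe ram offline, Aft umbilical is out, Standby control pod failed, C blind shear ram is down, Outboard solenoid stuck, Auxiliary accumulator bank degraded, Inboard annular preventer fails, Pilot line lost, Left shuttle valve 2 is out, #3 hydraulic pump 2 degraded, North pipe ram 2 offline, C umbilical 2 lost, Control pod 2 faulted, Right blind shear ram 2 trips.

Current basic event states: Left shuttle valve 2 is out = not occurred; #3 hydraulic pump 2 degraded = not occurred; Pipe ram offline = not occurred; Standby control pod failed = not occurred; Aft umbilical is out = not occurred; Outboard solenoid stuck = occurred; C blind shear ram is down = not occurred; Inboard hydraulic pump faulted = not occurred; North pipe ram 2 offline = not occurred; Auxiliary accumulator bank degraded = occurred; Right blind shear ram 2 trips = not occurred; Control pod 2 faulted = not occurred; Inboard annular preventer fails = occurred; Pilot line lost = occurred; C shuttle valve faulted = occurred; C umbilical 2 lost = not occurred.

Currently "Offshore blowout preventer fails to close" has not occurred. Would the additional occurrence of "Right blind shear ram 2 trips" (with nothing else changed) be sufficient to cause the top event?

Yes

Counterfactual: set "Right blind shear ram 2 trips" to occurred.
Control pod lost [AND]: Inboard hydraulic pump faulted=not, Pipe ram offline=not → not all inputs occur → does not occur.
Shear sequence fails [AND]: Control pod lost=not, Aft umbilical is out=not → not all inputs occur → does not occur.
Ram stack down [OR]: Shear sequence fails=not, Standby control pod failed=not → no input occurs → does not occur.
Hydraulic supply inoperative [AND]: C shuttle valve faulted=occurs, Ram stack down=not → not all inputs occur → does not occur.
Backup path lost [AND]: C blind shear ram is down=not, Outboard solenoid stuck=occurs, Auxiliary accumulator bank degraded=occurs → not all inputs occur → does not occur.
Annular stack down [AND]: Left shuttle valve 2 is out=not, #3 hydraulic pump 2 degraded=not, North pipe ram 2 offline=not → not all inputs occur → does not occur.
Control pod 2 fails [AND]: Inboard annular preventer fails=occurs, Pilot line lost=occurs, Annular stack down=not → not all inputs occur → does not occur.
Shear sequence 2 lost [OR]: Control pod 2 fails=not, C umbilical 2 lost=not, Control pod 2 faulted=not, Right blind shear ram 2 trips=occurs → at least one input occurs → occurs.
Offshore blowout preventer fails to close [OR]: Hydraulic supply inoperative=not, Backup path lost=not, Shear sequence 2 lost=occurs → at least one input occurs → occurs.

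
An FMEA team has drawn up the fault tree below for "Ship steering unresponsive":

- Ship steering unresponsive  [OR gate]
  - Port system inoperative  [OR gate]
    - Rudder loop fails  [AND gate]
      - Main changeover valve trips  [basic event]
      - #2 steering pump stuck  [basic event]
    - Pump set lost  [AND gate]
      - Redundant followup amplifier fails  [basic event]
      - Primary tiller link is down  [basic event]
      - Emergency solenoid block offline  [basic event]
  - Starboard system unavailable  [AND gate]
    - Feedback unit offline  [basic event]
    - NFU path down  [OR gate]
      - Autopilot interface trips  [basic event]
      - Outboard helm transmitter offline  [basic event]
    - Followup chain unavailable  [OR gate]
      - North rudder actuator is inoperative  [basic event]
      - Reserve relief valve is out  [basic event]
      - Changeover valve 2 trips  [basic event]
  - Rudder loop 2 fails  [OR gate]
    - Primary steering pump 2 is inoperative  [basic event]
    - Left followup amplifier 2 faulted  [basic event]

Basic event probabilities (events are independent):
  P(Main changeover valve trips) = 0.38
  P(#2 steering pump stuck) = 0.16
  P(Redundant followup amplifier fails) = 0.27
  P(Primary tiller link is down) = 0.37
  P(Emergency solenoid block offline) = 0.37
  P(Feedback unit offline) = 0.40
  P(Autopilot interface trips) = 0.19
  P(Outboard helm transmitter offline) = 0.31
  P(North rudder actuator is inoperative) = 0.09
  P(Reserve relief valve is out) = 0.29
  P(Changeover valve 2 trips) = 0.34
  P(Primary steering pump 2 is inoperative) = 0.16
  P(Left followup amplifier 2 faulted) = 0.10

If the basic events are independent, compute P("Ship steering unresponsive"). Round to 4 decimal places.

0.3854

P(Rudder loop fails) [AND] = 0.38 × 0.16 = 0.060800
P(Pump set lost) [AND] = 0.27 × 0.37 × 0.37 = 0.036963
P(Port system inoperative) [OR] = 1 − (1−0.060800) × (1−0.036963) = 0.095516
P(NFU path down) [OR] = 1 − (1−0.19) × (1−0.31) = 0.441100
P(Followup chain unavailable) [OR] = 1 − (1−0.09) × (1−0.29) × (1−0.34) = 0.573574
P(Starboard system unavailable) [AND] = 0.40 × 0.441100 × 0.573574 = 0.101201
P(Rudder loop 2 fails) [OR] = 1 − (1−0.16) × (1−0.10) = 0.244000
P(Ship steering unresponsive) [OR] = 1 − (1−0.095516) × (1−0.101201) × (1−0.244000) = 0.385410
Rounded to 4 decimal places: P(Ship steering unresponsive) ≈ 0.3854.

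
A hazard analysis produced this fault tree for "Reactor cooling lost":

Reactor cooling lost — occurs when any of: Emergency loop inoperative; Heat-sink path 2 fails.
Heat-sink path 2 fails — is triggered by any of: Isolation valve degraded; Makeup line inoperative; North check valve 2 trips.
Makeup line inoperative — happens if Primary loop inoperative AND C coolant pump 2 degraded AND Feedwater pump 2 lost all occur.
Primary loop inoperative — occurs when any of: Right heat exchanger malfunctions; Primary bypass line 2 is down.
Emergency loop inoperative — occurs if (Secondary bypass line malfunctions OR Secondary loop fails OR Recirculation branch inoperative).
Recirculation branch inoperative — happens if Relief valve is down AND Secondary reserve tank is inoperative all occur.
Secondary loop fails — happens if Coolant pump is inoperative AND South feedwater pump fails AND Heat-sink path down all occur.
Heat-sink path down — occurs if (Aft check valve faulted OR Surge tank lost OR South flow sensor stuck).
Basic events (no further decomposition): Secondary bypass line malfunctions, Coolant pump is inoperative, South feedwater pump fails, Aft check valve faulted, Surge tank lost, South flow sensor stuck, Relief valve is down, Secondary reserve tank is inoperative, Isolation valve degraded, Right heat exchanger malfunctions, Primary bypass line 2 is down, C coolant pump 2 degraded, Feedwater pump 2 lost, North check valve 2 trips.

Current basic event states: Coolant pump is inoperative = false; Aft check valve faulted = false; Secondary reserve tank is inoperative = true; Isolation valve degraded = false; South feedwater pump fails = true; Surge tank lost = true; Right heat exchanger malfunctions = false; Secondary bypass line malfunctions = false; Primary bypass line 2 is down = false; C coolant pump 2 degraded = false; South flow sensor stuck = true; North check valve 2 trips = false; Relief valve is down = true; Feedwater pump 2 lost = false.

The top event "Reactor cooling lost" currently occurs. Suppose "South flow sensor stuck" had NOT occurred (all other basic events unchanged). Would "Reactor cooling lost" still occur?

Counterfactual: set "South flow sensor stuck" to not occurred.
Heat-sink path down [OR]: Aft check valve faulted=not, Surge tank lost=occurs, South flow sensor stuck=not → at least one input occurs → occurs.
Secondary loop fails [AND]: Coolant pump is inoperative=not, South feedwater pump fails=occurs, Heat-sink path down=occurs → not all inputs occur → does not occur.
Recirculation branch inoperative [AND]: Relief valve is down=occurs, Secondary reserve tank is inoperative=occurs → all inputs occur → occurs.
Emergency loop inoperative [OR]: Secondary bypass line malfunctions=not, Secondary loop fails=not, Recirculation branch inoperative=occurs → at least one input occurs → occurs.
Primary loop inoperative [OR]: Right heat exchanger malfunctions=not, Primary bypass line 2 is down=not → no input occurs → does not occur.
Makeup line inoperative [AND]: Primary loop inoperative=not, C coolant pump 2 degraded=not, Feedwater pump 2 lost=not → not all inputs occur → does not occur.
Heat-sink path 2 fails [OR]: Isolation valve degraded=not, Makeup line inoperative=not, North check valve 2 trips=not → no input occurs → does not occur.
Reactor cooling lost [OR]: Emergency loop inoperative=occurs, Heat-sink path 2 fails=not → at least one input occurs → occurs.

Yes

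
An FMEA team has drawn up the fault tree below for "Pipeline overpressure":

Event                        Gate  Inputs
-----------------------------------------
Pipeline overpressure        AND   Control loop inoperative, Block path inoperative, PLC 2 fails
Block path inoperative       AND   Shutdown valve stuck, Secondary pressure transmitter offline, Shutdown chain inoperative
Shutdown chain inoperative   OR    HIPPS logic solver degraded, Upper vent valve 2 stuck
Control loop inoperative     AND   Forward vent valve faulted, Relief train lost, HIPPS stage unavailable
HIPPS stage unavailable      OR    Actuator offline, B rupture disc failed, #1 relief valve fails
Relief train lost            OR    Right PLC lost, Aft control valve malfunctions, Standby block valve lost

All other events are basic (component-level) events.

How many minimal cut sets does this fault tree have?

Relief train lost [OR]: union of children's cut sets → 3 cut set(s).
HIPPS stage unavailable [OR]: union of children's cut sets → 3 cut set(s).
Control loop inoperative [AND]: one cut set from each child combined → 1 × 3 × 3 = 9 cut set(s).
Shutdown chain inoperative [OR]: union of children's cut sets → 2 cut set(s).
Block path inoperative [AND]: one cut set from each child combined → 1 × 1 × 2 = 2 cut set(s).
Pipeline overpressure [AND]: one cut set from each child combined → 9 × 2 × 1 = 18 cut set(s).

18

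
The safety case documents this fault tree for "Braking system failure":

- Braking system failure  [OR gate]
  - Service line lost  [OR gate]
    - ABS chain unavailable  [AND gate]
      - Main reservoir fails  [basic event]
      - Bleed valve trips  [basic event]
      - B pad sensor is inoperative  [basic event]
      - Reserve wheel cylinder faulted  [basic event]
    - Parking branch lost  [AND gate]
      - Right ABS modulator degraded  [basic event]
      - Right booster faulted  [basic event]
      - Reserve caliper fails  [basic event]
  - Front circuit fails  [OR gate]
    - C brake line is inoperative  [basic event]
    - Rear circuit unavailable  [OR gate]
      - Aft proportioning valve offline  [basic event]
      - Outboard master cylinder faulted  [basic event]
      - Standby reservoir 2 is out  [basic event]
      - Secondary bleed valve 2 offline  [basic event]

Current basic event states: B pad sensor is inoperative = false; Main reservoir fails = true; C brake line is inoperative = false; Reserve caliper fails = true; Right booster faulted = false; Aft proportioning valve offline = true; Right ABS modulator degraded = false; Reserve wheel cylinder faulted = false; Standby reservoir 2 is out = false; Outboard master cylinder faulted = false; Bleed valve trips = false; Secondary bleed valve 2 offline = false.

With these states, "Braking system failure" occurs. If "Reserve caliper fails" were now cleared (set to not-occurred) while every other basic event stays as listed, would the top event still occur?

Yes

Counterfactual: set "Reserve caliper fails" to not occurred.
ABS chain unavailable [AND]: Main reservoir fails=occurs, Bleed valve trips=not, B pad sensor is inoperative=not, Reserve wheel cylinder faulted=not → not all inputs occur → does not occur.
Parking branch lost [AND]: Right ABS modulator degraded=not, Right booster faulted=not, Reserve caliper fails=not → not all inputs occur → does not occur.
Service line lost [OR]: ABS chain unavailable=not, Parking branch lost=not → no input occurs → does not occur.
Rear circuit unavailable [OR]: Aft proportioning valve offline=occurs, Outboard master cylinder faulted=not, Standby reservoir 2 is out=not, Secondary bleed valve 2 offline=not → at least one input occurs → occurs.
Front circuit fails [OR]: C brake line is inoperative=not, Rear circuit unavailable=occurs → at least one input occurs → occurs.
Braking system failure [OR]: Service line lost=not, Front circuit fails=occurs → at least one input occurs → occurs.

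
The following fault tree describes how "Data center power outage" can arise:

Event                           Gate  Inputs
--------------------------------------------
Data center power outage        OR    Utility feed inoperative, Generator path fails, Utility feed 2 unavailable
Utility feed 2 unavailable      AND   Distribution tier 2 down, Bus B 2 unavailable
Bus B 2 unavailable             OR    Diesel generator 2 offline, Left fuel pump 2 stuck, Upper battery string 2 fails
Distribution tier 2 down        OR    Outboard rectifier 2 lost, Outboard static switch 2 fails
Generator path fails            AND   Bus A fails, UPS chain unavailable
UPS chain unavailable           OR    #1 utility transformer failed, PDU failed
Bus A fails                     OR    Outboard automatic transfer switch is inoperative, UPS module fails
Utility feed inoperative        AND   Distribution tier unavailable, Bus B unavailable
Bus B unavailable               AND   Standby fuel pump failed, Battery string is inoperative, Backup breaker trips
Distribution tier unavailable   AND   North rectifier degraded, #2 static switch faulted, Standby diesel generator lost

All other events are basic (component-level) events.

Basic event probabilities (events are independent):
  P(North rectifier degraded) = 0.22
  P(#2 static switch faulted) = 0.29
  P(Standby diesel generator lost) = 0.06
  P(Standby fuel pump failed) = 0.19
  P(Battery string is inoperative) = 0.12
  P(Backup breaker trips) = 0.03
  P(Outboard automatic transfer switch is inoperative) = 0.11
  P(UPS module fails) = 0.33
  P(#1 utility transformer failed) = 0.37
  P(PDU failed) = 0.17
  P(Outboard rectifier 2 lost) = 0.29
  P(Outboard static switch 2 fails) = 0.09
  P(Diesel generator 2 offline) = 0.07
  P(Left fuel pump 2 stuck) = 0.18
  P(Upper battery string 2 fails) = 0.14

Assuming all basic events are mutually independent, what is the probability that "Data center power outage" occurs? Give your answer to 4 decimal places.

P(Distribution tier unavailable) [AND] = 0.22 × 0.29 × 0.06 = 0.003828
P(Bus B unavailable) [AND] = 0.19 × 0.12 × 0.03 = 0.000684
P(Utility feed inoperative) [AND] = 0.003828 × 0.000684 = 0.000003
P(Bus A fails) [OR] = 1 − (1−0.11) × (1−0.33) = 0.403700
P(UPS chain unavailable) [OR] = 1 − (1−0.37) × (1−0.17) = 0.477100
P(Generator path fails) [AND] = 0.403700 × 0.477100 = 0.192605
P(Distribution tier 2 down) [OR] = 1 − (1−0.29) × (1−0.09) = 0.353900
P(Bus B 2 unavailable) [OR] = 1 − (1−0.07) × (1−0.18) × (1−0.14) = 0.344164
P(Utility feed 2 unavailable) [AND] = 0.353900 × 0.344164 = 0.121800
P(Data center power outage) [OR] = 1 − (1−0.000003) × (1−0.192605) × (1−0.121800) = 0.290948
Rounded to 4 decimal places: P(Data center power outage) ≈ 0.2909.

0.2909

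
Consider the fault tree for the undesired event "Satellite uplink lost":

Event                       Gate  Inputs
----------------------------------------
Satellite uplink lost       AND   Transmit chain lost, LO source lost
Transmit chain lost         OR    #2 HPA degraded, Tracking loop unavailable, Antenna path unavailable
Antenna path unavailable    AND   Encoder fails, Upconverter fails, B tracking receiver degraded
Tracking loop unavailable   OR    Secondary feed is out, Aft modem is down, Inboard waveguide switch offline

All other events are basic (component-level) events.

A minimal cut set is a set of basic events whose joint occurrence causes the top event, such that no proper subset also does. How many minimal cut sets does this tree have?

5

Tracking loop unavailable [OR]: union of children's cut sets → 3 cut set(s).
Antenna path unavailable [AND]: one cut set from each child combined → 1 × 1 × 1 = 1 cut set(s).
Transmit chain lost [OR]: union of children's cut sets → 5 cut set(s).
Satellite uplink lost [AND]: one cut set from each child combined → 5 × 1 = 5 cut set(s).
Minimal cut sets: {#2 HPA degraded, LO source lost}; {LO source lost, Secondary feed is out}; {Aft modem is down, LO source lost}; {Inboard waveguide switch offline, LO source lost}; {B tracking receiver degraded, Encoder fails, LO source lost, Upconverter fails}.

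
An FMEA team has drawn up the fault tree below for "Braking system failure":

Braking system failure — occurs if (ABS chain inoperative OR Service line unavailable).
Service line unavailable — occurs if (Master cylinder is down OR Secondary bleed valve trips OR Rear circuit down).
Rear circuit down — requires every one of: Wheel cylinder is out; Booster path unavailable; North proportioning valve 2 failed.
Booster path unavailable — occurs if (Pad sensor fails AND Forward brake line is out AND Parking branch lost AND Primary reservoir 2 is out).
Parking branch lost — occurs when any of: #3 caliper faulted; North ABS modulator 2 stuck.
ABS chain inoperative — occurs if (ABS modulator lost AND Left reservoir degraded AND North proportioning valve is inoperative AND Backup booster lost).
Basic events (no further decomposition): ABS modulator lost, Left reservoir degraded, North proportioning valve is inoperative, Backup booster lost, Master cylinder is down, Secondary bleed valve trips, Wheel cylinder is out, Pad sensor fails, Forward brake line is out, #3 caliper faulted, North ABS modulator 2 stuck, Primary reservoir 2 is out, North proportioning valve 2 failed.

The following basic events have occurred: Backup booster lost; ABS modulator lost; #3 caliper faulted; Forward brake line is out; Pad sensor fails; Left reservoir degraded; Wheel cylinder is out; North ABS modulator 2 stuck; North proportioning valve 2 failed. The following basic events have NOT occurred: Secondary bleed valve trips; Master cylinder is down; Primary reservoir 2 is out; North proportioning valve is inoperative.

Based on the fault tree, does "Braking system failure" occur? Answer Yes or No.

ABS chain inoperative [AND]: ABS modulator lost=occurs, Left reservoir degraded=occurs, North proportioning valve is inoperative=not, Backup booster lost=occurs → not all inputs occur → does not occur.
Parking branch lost [OR]: #3 caliper faulted=occurs, North ABS modulator 2 stuck=occurs → at least one input occurs → occurs.
Booster path unavailable [AND]: Pad sensor fails=occurs, Forward brake line is out=occurs, Parking branch lost=occurs, Primary reservoir 2 is out=not → not all inputs occur → does not occur.
Rear circuit down [AND]: Wheel cylinder is out=occurs, Booster path unavailable=not, North proportioning valve 2 failed=occurs → not all inputs occur → does not occur.
Service line unavailable [OR]: Master cylinder is down=not, Secondary bleed valve trips=not, Rear circuit down=not → no input occurs → does not occur.
Braking system failure [OR]: ABS chain inoperative=not, Service line unavailable=not → no input occurs → does not occur.

No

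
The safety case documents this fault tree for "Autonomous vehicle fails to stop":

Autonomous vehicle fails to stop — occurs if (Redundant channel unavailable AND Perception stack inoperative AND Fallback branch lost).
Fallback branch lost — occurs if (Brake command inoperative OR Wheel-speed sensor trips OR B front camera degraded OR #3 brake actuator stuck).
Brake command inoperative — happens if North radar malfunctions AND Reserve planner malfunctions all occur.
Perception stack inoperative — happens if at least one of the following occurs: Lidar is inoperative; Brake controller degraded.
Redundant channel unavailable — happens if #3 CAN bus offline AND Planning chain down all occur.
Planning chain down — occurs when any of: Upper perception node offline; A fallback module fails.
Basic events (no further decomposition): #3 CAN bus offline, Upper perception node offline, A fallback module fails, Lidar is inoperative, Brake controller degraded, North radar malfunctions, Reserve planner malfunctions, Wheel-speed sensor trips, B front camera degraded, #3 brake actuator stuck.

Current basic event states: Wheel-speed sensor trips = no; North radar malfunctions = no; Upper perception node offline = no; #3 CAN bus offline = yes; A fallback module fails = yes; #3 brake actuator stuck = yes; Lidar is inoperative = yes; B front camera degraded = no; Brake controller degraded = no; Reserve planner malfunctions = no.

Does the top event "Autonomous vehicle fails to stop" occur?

Planning chain down [OR]: Upper perception node offline=not, A fallback module fails=occurs → at least one input occurs → occurs.
Redundant channel unavailable [AND]: #3 CAN bus offline=occurs, Planning chain down=occurs → all inputs occur → occurs.
Perception stack inoperative [OR]: Lidar is inoperative=occurs, Brake controller degraded=not → at least one input occurs → occurs.
Brake command inoperative [AND]: North radar malfunctions=not, Reserve planner malfunctions=not → not all inputs occur → does not occur.
Fallback branch lost [OR]: Brake command inoperative=not, Wheel-speed sensor trips=not, B front camera degraded=not, #3 brake actuator stuck=occurs → at least one input occurs → occurs.
Autonomous vehicle fails to stop [AND]: Redundant channel unavailable=occurs, Perception stack inoperative=occurs, Fallback branch lost=occurs → all inputs occur → occurs.

Yes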